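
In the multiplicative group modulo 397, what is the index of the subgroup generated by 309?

11

By Lagrange's theorem, ord_397(309) divides φ(397) = 397 − 1 = 396 = 2^2 · 3^2 · 11.
Divisors of 396: 1, 2, 3, 4, 6, 9, 11, 12, 18, 22, 33, 36, 44, 66, 99, 132, 198, 396.
Compute 309^d (mod 397) for the divisors d until we hit 1:
309^1 ≡ 309
309^2 ≡ 201
309^3 ≡ 177
309^4 ≡ 304
309^6 ≡ 363
309^9 ≡ 334
309^11 ≡ 41
309^12 ≡ 362
309^18 ≡ 396
309^22 ≡ 93
309^33 ≡ 240
309^36 ≡ 1
Thus |⟨309⟩| = ord(309) = 36.
[(Z/397Z)^× : ⟨309⟩] = 396/36 = 11.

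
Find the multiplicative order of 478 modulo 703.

18

By Lagrange's theorem, ord_703(478) divides φ(703) = φ(19·37) = (19−1)·(37−1) = 18·36 = 648 = 2^3 · 3^4.
Divisors of 648: 1, 2, 3, 4, 6, 8, 9, 12, 18, 24, 27, 36, 54, 72, 81, 108, 162, 216, 324, 648.
Evaluate successive powers at the divisors of 648:
478^1 ≡ 478 (mod 703)
478^2 ≡ 9 (mod 703)
478^3 ≡ 84 (mod 703)
478^4 ≡ 81 (mod 703)
478^6 ≡ 26 (mod 703)
478^8 ≡ 234 (mod 703)
478^9 ≡ 75 (mod 703)
478^12 ≡ 676 (mod 703)
478^18 ≡ 1 (mod 703) ✓
Therefore the multiplicative order of 478 modulo 703 is 18.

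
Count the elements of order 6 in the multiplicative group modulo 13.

φ(13) = 13 − 1 = 12 = 2^2 · 3.
(Z/13Z)^× is cyclic (|G| = 12); a cyclic group of order m has exactly φ(d) elements of each order d | m, and none otherwise.
6 = 2 · 3 divides 12, and φ(6) = 2.

2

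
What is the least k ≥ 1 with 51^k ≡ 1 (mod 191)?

95

By Lagrange's theorem, ord_191(51) divides φ(191) = 191 − 1 = 190 = 2 · 5 · 19.
Divisors of 190: 1, 2, 5, 10, 19, 38, 95, 190.
Evaluate successive powers at the divisors of 190:
51^1 ≡ 51 (mod 191)
51^2 ≡ 118 (mod 191)
51^5 ≡ 177 (mod 191)
51^10 ≡ 5 (mod 191)
51^19 ≡ 184 (mod 191)
51^38 ≡ 49 (mod 191)
51^95 ≡ 1 (mod 191) ✓
Hence ord(51) = 95.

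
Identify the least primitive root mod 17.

φ(17) = 17 − 1 = 16 = 2^4.
g is a primitive root iff g^(16/q) ≢ 1 (mod 17) for each prime q ∈ {2}.
g = 2: 2^8 ≡ 1 — hits 1, so not a primitive root.
g = 3: 3^8 ≡ 16 — none is 1, so 3 is a primitive root.
So 3 is the smallest generator of (Z/17Z)^×.

3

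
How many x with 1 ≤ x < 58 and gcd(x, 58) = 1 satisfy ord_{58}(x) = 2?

1

φ(58) = φ(2)·φ(29) = 1·28 = 28 = 2^2 · 7.
Since (Z/58Z)^× is cyclic of order 28, the number of elements of order d is φ(d) when d | 28 and 0 otherwise.
2 | 28, and φ(2) = 2 − 1 = 1.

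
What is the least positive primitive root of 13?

2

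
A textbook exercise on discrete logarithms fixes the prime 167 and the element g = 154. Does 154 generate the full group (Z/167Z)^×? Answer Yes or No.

No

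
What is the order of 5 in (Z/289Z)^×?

272

The order of 5 must divide φ(289) = φ(17^2) = 17·(17−1) = 272 = 2^4 · 17.
Divisors of 272: 1, 2, 4, 8, 16, 17, 34, 68, 136, 272.
Test each divisor d:
5^1 ≡ 5 (mod 289)
5^2 ≡ 25 (mod 289)
5^4 ≡ 47 (mod 289)
5^8 ≡ 186 (mod 289)
5^16 ≡ 205 (mod 289)
5^17 ≡ 158 (mod 289)
5^34 ≡ 110 (mod 289)
5^68 ≡ 251 (mod 289)
5^136 ≡ 288 (mod 289)
5^272 ≡ 1 (mod 289) ✓
So ord_289(5) = 272.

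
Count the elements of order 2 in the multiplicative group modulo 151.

1

φ(151) = 151 − 1 = 150 = 2 · 3 · 5^2.
In a cyclic group of order 150, there are φ(d) elements of order d for each divisor d of 150, and zero for non-divisors.
2 | 150, and φ(2) = 2 − 1 = 1.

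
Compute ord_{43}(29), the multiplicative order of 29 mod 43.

42

Since 29 ∈ (Z/43Z)^×, its order divides φ(43) = 43 − 1 = 42 = 2 · 3 · 7.
Divisors of 42: 1, 2, 3, 6, 7, 14, 21, 42.
Evaluate successive powers at the divisors of 42:
29^1 ≡ 29 (mod 43)
29^2 ≡ 24 (mod 43)
29^3 ≡ 8 (mod 43)
29^6 ≡ 21 (mod 43)
29^7 ≡ 7 (mod 43)
29^14 ≡ 6 (mod 43)
29^21 ≡ 42 (mod 43)
29^42 ≡ 1 (mod 43) ✓
So ord_43(29) = 42.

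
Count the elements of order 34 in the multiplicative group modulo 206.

φ(206) = φ(2)·φ(103) = 1·102 = 102 = 2 · 3 · 17.
Since (Z/206Z)^× is cyclic of order 102, the number of elements of order d is φ(d) when d | 102 and 0 otherwise.
34 = 2 · 17 divides 102, and φ(34) = 16.

16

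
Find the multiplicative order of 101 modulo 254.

126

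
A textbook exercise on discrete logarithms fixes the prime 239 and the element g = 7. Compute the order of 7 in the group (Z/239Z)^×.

238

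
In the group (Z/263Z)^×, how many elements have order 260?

φ(263) = 263 − 1 = 262 = 2 · 131.
In a cyclic group of order 262, there are φ(d) elements of order d for each divisor d of 262, and zero for non-divisors.
260 does not divide 262, so no element of (Z/263Z)^× has order 260.

0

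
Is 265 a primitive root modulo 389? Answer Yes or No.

φ(389) = 389 − 1 = 388 = 2^2 · 97.
265 is a primitive root mod 389 iff 265^(φ(389)/q) ≢ 1 for every prime q | φ(389), i.e. q ∈ {2, 97}.
265^194 ≡ 388 (mod 389)  [q = 2: ≢ 1 ✓]
265^4 ≡ 13 (mod 389)  [q = 97: ≢ 1 ✓]
Every test exponent gives a nontrivial residue, hence 265 generates the full group.

Yes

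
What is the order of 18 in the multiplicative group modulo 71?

35

By Lagrange's theorem, ord_71(18) divides φ(71) = 71 − 1 = 70 = 2 · 5 · 7.
Divisors of 70: 1, 2, 5, 7, 10, 14, 35, 70.
Test each divisor d:
18^1 ≡ 18
18^2 ≡ 40
18^5 ≡ 45
18^7 ≡ 25
18^10 ≡ 37
18^14 ≡ 57
18^35 ≡ 1
Hence ord(18) = 35.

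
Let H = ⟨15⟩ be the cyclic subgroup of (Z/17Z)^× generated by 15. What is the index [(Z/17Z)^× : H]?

2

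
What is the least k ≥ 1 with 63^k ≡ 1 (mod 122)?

60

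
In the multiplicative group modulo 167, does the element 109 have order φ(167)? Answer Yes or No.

Yes

φ(167) = 167 − 1 = 166 = 2 · 83.
An element g generates (Z/167Z)^× iff g^(166/q) ≢ 1 (mod 167) for each prime q ∈ {2, 83}.
109^83 ≡ 166 (mod 167)  [q = 2: ≢ 1 ✓]
109^2 ≡ 24 (mod 167)  [q = 83: ≢ 1 ✓]
Every test exponent gives a nontrivial residue, hence 109 generates the full group.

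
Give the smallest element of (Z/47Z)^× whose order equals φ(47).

5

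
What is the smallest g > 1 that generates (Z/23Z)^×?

5

φ(23) = 23 − 1 = 22 = 2 · 11.
g is a primitive root iff g^(22/q) ≢ 1 (mod 23) for each prime q ∈ {2, 11}.
g = 2: 2^11 ≡ 1 — hits 1, so not a primitive root.
g = 3: 3^11 ≡ 1 — hits 1, so not a primitive root.
g = 4: 4^11 ≡ 1 — hits 1, so not a primitive root.
g = 5: 5^11 ≡ 22; 5^2 ≡ 2 — none is 1, so 5 is a primitive root.
Hence the least primitive root of 23 is 5.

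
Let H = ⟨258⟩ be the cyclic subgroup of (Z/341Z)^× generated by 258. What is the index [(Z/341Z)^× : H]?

20

ord(258) | φ(341) = φ(11·31) = (11−1)·(31−1) = 10·30 = 300 = 2^2 · 3 · 5^2.
Divisors of 300: 1, 2, 3, 4, 5, 6, 10, 12, 15, 20, 25, 30, 50, 60, 75, 100, 150, 300.
Evaluate successive powers at the divisors of 300:
258^1 ≡ 258
258^2 ≡ 69
258^3 ≡ 70
258^4 ≡ 328
258^5 ≡ 56
258^6 ≡ 126
258^10 ≡ 67
258^12 ≡ 190
258^15 ≡ 1
Thus |⟨258⟩| = ord(258) = 15.
The index is φ(341) / ord(258) = 300 / 15 = 20.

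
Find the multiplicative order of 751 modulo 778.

388

The order of 751 must divide φ(778) = φ(2)·φ(389) = 1·388 = 388 = 2^2 · 97.
Divisors of 388: 1, 2, 4, 97, 194, 388.
Test each divisor d:
751^1 ≡ 751 (mod 778)
751^2 ≡ 729 (mod 778)
751^4 ≡ 67 (mod 778)
751^97 ≡ 663 (mod 778)
751^194 ≡ 777 (mod 778)
751^388 ≡ 1 (mod 778) ✓
Hence ord(751) = 388.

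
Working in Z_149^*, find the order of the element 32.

ord(32) | φ(149) = 149 − 1 = 148 = 2^2 · 37.
Divisors of 148: 1, 2, 4, 37, 74, 148.
Evaluate successive powers at the divisors of 148:
32^1 ≡ 32 (mod 149)
32^2 ≡ 130 (mod 149)
32^4 ≡ 63 (mod 149)
32^37 ≡ 105 (mod 149)
32^74 ≡ 148 (mod 149)
32^148 ≡ 1 (mod 149) ✓
The smallest such exponent is 148, so the order of 32 is 148.

148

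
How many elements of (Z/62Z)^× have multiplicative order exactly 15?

φ(62) = φ(2)·φ(31) = 1·30 = 30 = 2 · 3 · 5.
In a cyclic group of order 30, there are φ(d) elements of order d for each divisor d of 30, and zero for non-divisors.
15 = 3 · 5 divides 30, and φ(15) = 8.

8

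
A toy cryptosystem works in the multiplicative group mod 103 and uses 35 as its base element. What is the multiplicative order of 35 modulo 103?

102

ord(35) | φ(103) = 103 − 1 = 102 = 2 · 3 · 17.
Divisors of 102: 1, 2, 3, 6, 17, 34, 51, 102.
Evaluate successive powers at the divisors of 102:
35^1 ≡ 35 (mod 103)
35^2 ≡ 92 (mod 103)
35^3 ≡ 27 (mod 103)
35^6 ≡ 8 (mod 103)
35^17 ≡ 47 (mod 103)
35^34 ≡ 46 (mod 103)
35^51 ≡ 102 (mod 103)
35^102 ≡ 1 (mod 103) ✓
The smallest such exponent is 102, so the order of 35 is 102.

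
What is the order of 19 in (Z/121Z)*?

ord(19) | φ(121) = φ(11^2) = 11·(11−1) = 110 = 2 · 5 · 11.
Divisors of 110: 1, 2, 5, 10, 11, 22, 55, 110.
Evaluate successive powers at the divisors of 110:
19^1 ≡ 19 (mod 121)
19^2 ≡ 119 (mod 121)
19^5 ≡ 76 (mod 121)
19^10 ≡ 89 (mod 121)
19^11 ≡ 118 (mod 121)
19^22 ≡ 9 (mod 121)
19^55 ≡ 120 (mod 121)
19^110 ≡ 1 (mod 121) ✓
Therefore the multiplicative order of 19 modulo 121 is 110.

110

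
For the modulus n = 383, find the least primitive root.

5

φ(383) = 383 − 1 = 382 = 2 · 191.
g is a primitive root iff g^(382/q) ≢ 1 (mod 383) for each prime q ∈ {2, 191}.
g = 2: 2^191 ≡ 1 — hits 1, so not a primitive root.
g = 3: 3^191 ≡ 1 — hits 1, so not a primitive root.
g = 4: 4^191 ≡ 1 — hits 1, so not a primitive root.
g = 5: 5^191 ≡ 382; 5^2 ≡ 25 — none is 1, so 5 is a primitive root.
So 5 is the smallest generator of (Z/383Z)^×.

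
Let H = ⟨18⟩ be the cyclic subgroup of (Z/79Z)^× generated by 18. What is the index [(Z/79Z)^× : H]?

The order of 18 must divide φ(79) = 79 − 1 = 78 = 2 · 3 · 13.
Divisors of 78: 1, 2, 3, 6, 13, 26, 39, 78.
Evaluate successive powers at the divisors of 78:
18^1 ≡ 18 (mod 79)
18^2 ≡ 8 (mod 79)
18^3 ≡ 65 (mod 79)
18^6 ≡ 38 (mod 79)
18^13 ≡ 1 (mod 79) ✓
The order of 18 is 13, so the subgroup it generates has 13 elements.
The index is φ(79) / ord(18) = 78 / 13 = 6.

6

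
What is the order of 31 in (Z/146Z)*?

72

ord(31) | φ(146) = φ(2)·φ(73) = 1·72 = 72 = 2^3 · 3^2.
Divisors of 72: 1, 2, 3, 4, 6, 8, 9, 12, 18, 24, 36, 72.
Evaluate successive powers at the divisors of 72:
31^1 ≡ 31
31^2 ≡ 85
31^3 ≡ 7
31^4 ≡ 71
31^6 ≡ 49
31^8 ≡ 77
31^9 ≡ 51
31^12 ≡ 65
31^18 ≡ 119
31^24 ≡ 137
31^36 ≡ 145
31^72 ≡ 1
The smallest such exponent is 72, so the order of 31 is 72.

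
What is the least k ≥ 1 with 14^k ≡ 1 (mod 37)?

12

ord(14) | φ(37) = 37 − 1 = 36 = 2^2 · 3^2.
Divisors of 36: 1, 2, 3, 4, 6, 9, 12, 18, 36.
Compute 14^d (mod 37) for the divisors d until we hit 1:
14^1 ≡ 14
14^2 ≡ 11
14^3 ≡ 6
14^4 ≡ 10
14^6 ≡ 36
14^9 ≡ 31
14^12 ≡ 1
So ord_37(14) = 12.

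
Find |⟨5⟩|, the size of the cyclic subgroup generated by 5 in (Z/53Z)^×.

52

ord(5) | φ(53) = 53 − 1 = 52 = 2^2 · 13.
Divisors of 52: 1, 2, 4, 13, 26, 52.
Test each divisor d:
5^1 ≡ 5
5^2 ≡ 25
5^4 ≡ 42
5^13 ≡ 23
5^26 ≡ 52
5^52 ≡ 1
Therefore the multiplicative order of 5 modulo 53 is 52.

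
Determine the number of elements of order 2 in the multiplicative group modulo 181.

φ(181) = 181 − 1 = 180 = 2^2 · 3^2 · 5.
(Z/181Z)^× is cyclic (|G| = 180); a cyclic group of order m has exactly φ(d) elements of each order d | m, and none otherwise.
2 | 180, and φ(2) = 2 − 1 = 1.

1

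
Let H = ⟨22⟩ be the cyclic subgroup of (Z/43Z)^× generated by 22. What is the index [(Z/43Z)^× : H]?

3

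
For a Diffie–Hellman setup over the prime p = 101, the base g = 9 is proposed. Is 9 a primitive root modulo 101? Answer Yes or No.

φ(101) = 101 − 1 = 100 = 2^2 · 5^2.
9 is a primitive root mod 101 iff 9^(φ(101)/q) ≢ 1 for every prime q | φ(101), i.e. q ∈ {2, 5}.
9^50 ≡ 1 (mod 101)  [q = 2: ≡ 1 ✗]
9^20 ≡ 87 (mod 101)  [q = 5: ≢ 1 ✓]
The check at q = 2 fails, so 9 generates a proper subgroup.

No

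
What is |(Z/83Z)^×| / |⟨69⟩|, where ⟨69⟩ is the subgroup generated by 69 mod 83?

The order of 69 must divide φ(83) = 83 − 1 = 82 = 2 · 41.
Divisors of 82: 1, 2, 41, 82.
Compute 69^d (mod 83) for the divisors d until we hit 1:
69^1 ≡ 69 (mod 83)
69^2 ≡ 30 (mod 83)
69^41 ≡ 1 (mod 83) ✓
The order of 69 is 41, so the subgroup it generates has 41 elements.
The index is φ(83) / ord(69) = 82 / 41 = 2.

2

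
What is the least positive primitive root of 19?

2

φ(19) = 19 − 1 = 18 = 2 · 3^2.
Test candidates g = 2, 3, … against the prime factors q ∈ {2, 3} of φ(19): g is a generator iff g^(18/q) ≢ 1 for every such q.
g = 2: 2^9 ≡ 18; 2^6 ≡ 7 — none is 1, so 2 is a primitive root.
So 2 is the smallest generator of (Z/19Z)^×.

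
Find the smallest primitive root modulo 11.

2

φ(11) = 11 − 1 = 10 = 2 · 5.
Test candidates g = 2, 3, … against the prime factors q ∈ {2, 5} of φ(11): g is a generator iff g^(10/q) ≢ 1 for every such q.
g = 2: 2^5 ≡ 10; 2^2 ≡ 4 — none is 1, so 2 is a primitive root.
So 2 is the smallest generator of (Z/11Z)^×.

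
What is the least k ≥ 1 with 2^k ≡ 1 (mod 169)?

ord(2) | φ(169) = φ(13^2) = 13·(13−1) = 156 = 2^2 · 3 · 13.
Divisors of 156: 1, 2, 3, 4, 6, 12, 13, 26, 39, 52, 78, 156.
Check 2^d mod 169 for each divisor in increasing order:
2^1 ≡ 2 (mod 169)
2^2 ≡ 4 (mod 169)
2^3 ≡ 8 (mod 169)
2^4 ≡ 16 (mod 169)
2^6 ≡ 64 (mod 169)
2^12 ≡ 40 (mod 169)
2^13 ≡ 80 (mod 169)
2^26 ≡ 147 (mod 169)
2^39 ≡ 99 (mod 169)
2^52 ≡ 146 (mod 169)
2^78 ≡ 168 (mod 169)
2^156 ≡ 1 (mod 169) ✓
Hence ord(2) = 156.

156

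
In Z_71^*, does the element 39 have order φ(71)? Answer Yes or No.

φ(71) = 71 − 1 = 70 = 2 · 5 · 7.
It suffices to check that the order of 39 is not a proper divisor of 70: compute 39^(70/q) for q ∈ {2, 5, 7}.
39^35 ≡ 70 (mod 71)  [q = 2: ≢ 1 ✓]
39^14 ≡ 1 (mod 71)  [q = 5: ≡ 1 ✗]
39^10 ≡ 37 (mod 71)  [q = 7: ≢ 1 ✓]
The check at q = 5 fails, so 39 generates a proper subgroup.

No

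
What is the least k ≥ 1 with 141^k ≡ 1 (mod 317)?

By Lagrange's theorem, ord_317(141) divides φ(317) = 317 − 1 = 316 = 2^2 · 79.
Divisors of 316: 1, 2, 4, 79, 158, 316.
Evaluate successive powers at the divisors of 316:
141^1 ≡ 141 (mod 317)
141^2 ≡ 227 (mod 317)
141^4 ≡ 175 (mod 317)
141^79 ≡ 316 (mod 317)
141^158 ≡ 1 (mod 317) ✓
The smallest such exponent is 158, so the order of 141 is 158.

158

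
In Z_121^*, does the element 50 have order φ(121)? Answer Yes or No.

φ(121) = φ(11^2) = 11·(11−1) = 110 = 2 · 5 · 11.
Test 50^(110/q) mod 121 for each prime factor q of 110:
50^55 ≡ 120 (mod 121)  [q = 2: ≢ 1 ✓]
50^22 ≡ 3 (mod 121)  [q = 5: ≢ 1 ✓]
50^10 ≡ 89 (mod 121)  [q = 11: ≢ 1 ✓]
None equal 1, so ord_121(50) = 110: 50 is a primitive root.

Yes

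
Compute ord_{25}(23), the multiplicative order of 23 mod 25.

20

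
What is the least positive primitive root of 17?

3

φ(17) = 17 − 1 = 16 = 2^4.
Test candidates g = 2, 3, … against the prime factors q ∈ {2} of φ(17): g is a generator iff g^(16/q) ≢ 1 for every such q.
g = 2: 2^8 ≡ 1 — hits 1, so not a primitive root.
g = 3: 3^8 ≡ 16 — none is 1, so 3 is a primitive root.
Hence the least primitive root of 17 is 3.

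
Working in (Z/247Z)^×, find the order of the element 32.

36

ord(32) | φ(247) = φ(13·19) = (13−1)·(19−1) = 12·18 = 216 = 2^3 · 3^3.
Divisors of 216: 1, 2, 3, 4, 6, 8, 9, 12, 18, 24, 27, 36, 54, 72, 108, 216.
Test each divisor d:
32^1 ≡ 32
32^2 ≡ 36
32^3 ≡ 164
32^4 ≡ 61
32^6 ≡ 220
32^8 ≡ 16
32^9 ≡ 18
32^12 ≡ 235
32^18 ≡ 77
32^24 ≡ 144
32^27 ≡ 151
32^36 ≡ 1
So ord_247(32) = 36.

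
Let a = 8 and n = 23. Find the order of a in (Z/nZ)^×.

11

The order of 8 must divide φ(23) = 23 − 1 = 22 = 2 · 11.
Divisors of 22: 1, 2, 11, 22.
Check 8^d mod 23 for each divisor in increasing order:
8^1 ≡ 8 (mod 23)
8^2 ≡ 18 (mod 23)
8^11 ≡ 1 (mod 23) ✓
So ord_23(8) = 11.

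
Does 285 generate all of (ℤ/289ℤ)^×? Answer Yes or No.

φ(289) = φ(17^2) = 17·(17−1) = 272 = 2^4 · 17.
285 is a primitive root mod 289 iff 285^(φ(289)/q) ≢ 1 for every prime q | φ(289), i.e. q ∈ {2, 17}.
285^136 ≡ 1 (mod 289)  [q = 2: ≡ 1 ✗]
285^16 ≡ 154 (mod 289)  [q = 17: ≢ 1 ✓]
The check at q = 2 fails, so 285 generates a proper subgroup.

No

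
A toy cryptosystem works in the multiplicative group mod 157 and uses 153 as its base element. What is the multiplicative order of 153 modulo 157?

By Lagrange's theorem, ord_157(153) divides φ(157) = 157 − 1 = 156 = 2^2 · 3 · 13.
Divisors of 156: 1, 2, 3, 4, 6, 12, 13, 26, 39, 52, 78, 156.
Check 153^d mod 157 for each divisor in increasing order:
153^1 ≡ 153 (mod 157)
153^2 ≡ 16 (mod 157)
153^3 ≡ 93 (mod 157)
153^4 ≡ 99 (mod 157)
153^6 ≡ 14 (mod 157)
153^12 ≡ 39 (mod 157)
153^13 ≡ 1 (mod 157) ✓
Hence ord(153) = 13.

13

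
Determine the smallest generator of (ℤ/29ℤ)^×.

2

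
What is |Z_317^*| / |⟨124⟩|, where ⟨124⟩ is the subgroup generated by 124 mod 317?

2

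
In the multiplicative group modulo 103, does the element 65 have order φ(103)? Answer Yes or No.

Yes

φ(103) = 103 − 1 = 102 = 2 · 3 · 17.
It suffices to check that the order of 65 is not a proper divisor of 102: compute 65^(102/q) for q ∈ {2, 3, 17}.
65^51 ≡ 102 (mod 103)  [q = 2: ≢ 1 ✓]
65^34 ≡ 56 (mod 103)  [q = 3: ≢ 1 ✓]
65^6 ≡ 8 (mod 103)  [q = 17: ≢ 1 ✓]
All checks pass, so 65 has order 102 and is a primitive root modulo 103.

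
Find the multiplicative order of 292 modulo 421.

140

By Lagrange's theorem, ord_421(292) divides φ(421) = 421 − 1 = 420 = 2^2 · 3 · 5 · 7.
Divisors of 420: 1, 2, 3, 4, 5, 6, 7, 10, 12, 14, 15, 20, 21, 28, 30, 35, 42, 60, 70, 84, 105, 140, 210, 420.
Test each divisor d:
292^1 ≡ 292 (mod 421)
292^2 ≡ 222 (mod 421)
292^3 ≡ 411 (mod 421)
292^4 ≡ 27 (mod 421)
292^5 ≡ 306 (mod 421)
292^6 ≡ 100 (mod 421)
292^7 ≡ 151 (mod 421)
292^10 ≡ 174 (mod 421)
292^12 ≡ 317 (mod 421)
292^14 ≡ 67 (mod 421)
292^15 ≡ 198 (mod 421)
292^20 ≡ 385 (mod 421)
292^21 ≡ 13 (mod 421)
292^28 ≡ 279 (mod 421)
292^30 ≡ 51 (mod 421)
292^35 ≡ 29 (mod 421)
292^42 ≡ 169 (mod 421)
292^60 ≡ 75 (mod 421)
292^70 ≡ 420 (mod 421)
292^84 ≡ 354 (mod 421)
292^105 ≡ 392 (mod 421)
292^140 ≡ 1 (mod 421) ✓
Therefore the multiplicative order of 292 modulo 421 is 140.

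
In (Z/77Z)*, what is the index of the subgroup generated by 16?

ord(16) | φ(77) = φ(7·11) = (7−1)·(11−1) = 6·10 = 60 = 2^2 · 3 · 5.
Divisors of 60: 1, 2, 3, 4, 5, 6, 10, 12, 15, 20, 30, 60.
Test each divisor d:
16^1 ≡ 16 (mod 77)
16^2 ≡ 25 (mod 77)
16^3 ≡ 15 (mod 77)
16^4 ≡ 9 (mod 77)
16^5 ≡ 67 (mod 77)
16^6 ≡ 71 (mod 77)
16^10 ≡ 23 (mod 77)
16^12 ≡ 36 (mod 77)
16^15 ≡ 1 (mod 77) ✓
Thus |⟨16⟩| = ord(16) = 15.
The index is φ(77) / ord(16) = 60 / 15 = 4.

4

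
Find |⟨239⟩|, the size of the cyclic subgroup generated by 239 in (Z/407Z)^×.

180

By Lagrange's theorem, ord_407(239) divides φ(407) = φ(11·37) = (11−1)·(37−1) = 10·36 = 360 = 2^3 · 3^2 · 5.
Divisors of 360: 1, 2, 3, 4, 5, 6, 8, 9, 10, 12, 15, 18, 20, 24, 30, 36, 40, 45, 60, 72, 90, 120, 180, 360.
Test each divisor d:
239^1 ≡ 239 (mod 407)
239^2 ≡ 141 (mod 407)
239^3 ≡ 325 (mod 407)
239^4 ≡ 345 (mod 407)
239^5 ≡ 241 (mod 407)
239^6 ≡ 212 (mod 407)
239^8 ≡ 181 (mod 407)
239^9 ≡ 117 (mod 407)
239^10 ≡ 287 (mod 407)
239^12 ≡ 174 (mod 407)
239^15 ≡ 384 (mod 407)
239^18 ≡ 258 (mod 407)
239^20 ≡ 155 (mod 407)
239^24 ≡ 158 (mod 407)
239^30 ≡ 122 (mod 407)
239^36 ≡ 223 (mod 407)
239^40 ≡ 12 (mod 407)
239^45 ≡ 43 (mod 407)
239^60 ≡ 232 (mod 407)
239^72 ≡ 75 (mod 407)
239^90 ≡ 221 (mod 407)
239^120 ≡ 100 (mod 407)
239^180 ≡ 1 (mod 407) ✓
Therefore the multiplicative order of 239 modulo 407 is 180.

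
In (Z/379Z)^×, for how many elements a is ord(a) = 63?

φ(379) = 379 − 1 = 378 = 2 · 3^3 · 7.
(Z/379Z)^× is cyclic (|G| = 378); a cyclic group of order m has exactly φ(d) elements of each order d | m, and none otherwise.
63 = 3^2 · 7 divides 378, and φ(63) = 36.

36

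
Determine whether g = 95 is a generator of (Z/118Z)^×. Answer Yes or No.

φ(118) = φ(2)·φ(59) = 1·58 = 58 = 2 · 29.
95 is a primitive root mod 118 iff 95^(φ(118)/q) ≢ 1 for every prime q | φ(118), i.e. q ∈ {2, 29}.
95^29 ≡ 1 (mod 118)  [q = 2: ≡ 1 ✗]
95^2 ≡ 57 (mod 118)  [q = 29: ≢ 1 ✓]
The check at q = 2 fails, so 95 generates a proper subgroup.

No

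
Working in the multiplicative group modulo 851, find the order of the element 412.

396

By Lagrange's theorem, ord_851(412) divides φ(851) = φ(23·37) = (23−1)·(37−1) = 22·36 = 792 = 2^3 · 3^2 · 11.
Divisors of 792: 1, 2, 3, 4, 6, 8, 9, 11, 12, 18, 22, 24, 33, 36, 44, 66, 72, 88, 99, 132, 198, 264, 396, 792.
Test each divisor d:
412^1 ≡ 412 (mod 851)
412^2 ≡ 395 (mod 851)
412^3 ≡ 199 (mod 851)
412^4 ≡ 292 (mod 851)
412^6 ≡ 455 (mod 851)
412^8 ≡ 164 (mod 851)
412^9 ≡ 339 (mod 851)
412^11 ≡ 298 (mod 851)
412^12 ≡ 232 (mod 851)
412^18 ≡ 36 (mod 851)
412^22 ≡ 300 (mod 851)
412^24 ≡ 211 (mod 851)
412^33 ≡ 45 (mod 851)
412^36 ≡ 445 (mod 851)
412^44 ≡ 645 (mod 851)
412^66 ≡ 323 (mod 851)
412^72 ≡ 593 (mod 851)
412^88 ≡ 737 (mod 851)
412^99 ≡ 68 (mod 851)
412^132 ≡ 507 (mod 851)
412^198 ≡ 369 (mod 851)
412^264 ≡ 47 (mod 851)
412^396 ≡ 1 (mod 851) ✓
Hence ord(412) = 396.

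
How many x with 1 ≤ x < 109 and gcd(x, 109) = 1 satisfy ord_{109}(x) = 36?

φ(109) = 109 − 1 = 108 = 2^2 · 3^3.
(Z/109Z)^× is cyclic (|G| = 108); a cyclic group of order m has exactly φ(d) elements of each order d | m, and none otherwise.
36 = 2^2 · 3^2 divides 108, and φ(36) = 12.

12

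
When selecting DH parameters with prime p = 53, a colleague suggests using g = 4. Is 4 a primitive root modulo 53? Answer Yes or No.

No

φ(53) = 53 − 1 = 52 = 2^2 · 13.
Test 4^(52/q) mod 53 for each prime factor q of 52:
4^26 ≡ 1 (mod 53)  [q = 2: ≡ 1 ✗]
4^4 ≡ 44 (mod 53)  [q = 13: ≢ 1 ✓]
Since 4^26 ≡ 1, the order of 4 divides 26 < 52, so 4 is not a primitive root.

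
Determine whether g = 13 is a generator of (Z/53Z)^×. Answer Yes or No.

φ(53) = 53 − 1 = 52 = 2^2 · 13.
It suffices to check that the order of 13 is not a proper divisor of 52: compute 13^(52/q) for q ∈ {2, 13}.
13^26 ≡ 1 (mod 53)  [q = 2: ≡ 1 ✗]
13^4 ≡ 47 (mod 53)  [q = 13: ≢ 1 ✓]
Since 13^26 ≡ 1, the order of 13 divides 26 < 52, so 13 is not a primitive root.

No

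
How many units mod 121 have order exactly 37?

0

φ(121) = φ(11^2) = 11·(11−1) = 110 = 2 · 5 · 11.
In a cyclic group of order 110, there are φ(d) elements of order d for each divisor d of 110, and zero for non-divisors.
37 does not divide 110, so no element of (Z/121Z)^× has order 37.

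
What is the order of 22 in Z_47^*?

46

Since 22 ∈ (Z/47Z)^×, its order divides φ(47) = 47 − 1 = 46 = 2 · 23.
Divisors of 46: 1, 2, 23, 46.
Evaluate successive powers at the divisors of 46:
22^1 ≡ 22 (mod 47)
22^2 ≡ 14 (mod 47)
22^23 ≡ 46 (mod 47)
22^46 ≡ 1 (mod 47) ✓
So ord_47(22) = 46.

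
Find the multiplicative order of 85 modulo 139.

138

ord(85) | φ(139) = 139 − 1 = 138 = 2 · 3 · 23.
Divisors of 138: 1, 2, 3, 6, 23, 46, 69, 138.
Evaluate successive powers at the divisors of 138:
85^1 ≡ 85 (mod 139)
85^2 ≡ 136 (mod 139)
85^3 ≡ 23 (mod 139)
85^6 ≡ 112 (mod 139)
85^23 ≡ 97 (mod 139)
85^46 ≡ 96 (mod 139)
85^69 ≡ 138 (mod 139)
85^138 ≡ 1 (mod 139) ✓
Hence ord(85) = 138.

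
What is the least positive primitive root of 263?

5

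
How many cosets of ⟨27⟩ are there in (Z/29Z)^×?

1

Since 27 ∈ (Z/29Z)^×, its order divides φ(29) = 29 − 1 = 28 = 2^2 · 7.
Divisors of 28: 1, 2, 4, 7, 14, 28.
Test each divisor d:
27^1 ≡ 27
27^2 ≡ 4
27^4 ≡ 16
27^7 ≡ 17
27^14 ≡ 28
27^28 ≡ 1
So ord_29(27) = 28, hence |⟨27⟩| = 28.
Index = |(Z/29Z)^×| / |⟨27⟩| = 28 / 28 = 1.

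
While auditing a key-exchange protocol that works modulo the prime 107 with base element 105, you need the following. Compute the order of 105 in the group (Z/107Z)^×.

By Lagrange's theorem, ord_107(105) divides φ(107) = 107 − 1 = 106 = 2 · 53.
Divisors of 106: 1, 2, 53, 106.
Test each divisor d:
105^1 ≡ 105 (mod 107)
105^2 ≡ 4 (mod 107)
105^53 ≡ 1 (mod 107) ✓
Hence ord(105) = 53.

53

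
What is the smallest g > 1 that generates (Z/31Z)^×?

φ(31) = 31 − 1 = 30 = 2 · 3 · 5.
Test candidates g = 2, 3, … against the prime factors q ∈ {2, 3, 5} of φ(31): g is a generator iff g^(30/q) ≢ 1 for every such q.
g = 2: 2^15 ≡ 1 — hits 1, so not a primitive root.
g = 3: 3^15 ≡ 30; 3^10 ≡ 25; 3^6 ≡ 16 — none is 1, so 3 is a primitive root.
Hence the least primitive root of 31 is 3.

3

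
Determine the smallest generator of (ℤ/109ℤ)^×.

6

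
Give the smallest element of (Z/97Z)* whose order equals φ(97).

φ(97) = 97 − 1 = 96 = 2^5 · 3.
Test candidates g = 2, 3, … against the prime factors q ∈ {2, 3} of φ(97): g is a generator iff g^(96/q) ≢ 1 for every such q.
g = 2: 2^48 ≡ 1 — hits 1, so not a primitive root.
g = 3: 3^48 ≡ 1 — hits 1, so not a primitive root.
g = 4: 4^48 ≡ 1 — hits 1, so not a primitive root.
g = 5: 5^48 ≡ 96; 5^32 ≡ 35 — none is 1, so 5 is a primitive root.
Hence the least primitive root of 97 is 5.

5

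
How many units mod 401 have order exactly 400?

160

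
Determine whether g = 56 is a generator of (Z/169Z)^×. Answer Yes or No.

No

φ(169) = φ(13^2) = 13·(13−1) = 156 = 2^2 · 3 · 13.
56 is a primitive root mod 169 iff 56^(φ(169)/q) ≢ 1 for every prime q | φ(169), i.e. q ∈ {2, 3, 13}.
56^78 ≡ 1 (mod 169)  [q = 2: ≡ 1 ✗]
56^52 ≡ 22 (mod 169)  [q = 3: ≢ 1 ✓]
56^12 ≡ 66 (mod 169)  [q = 13: ≢ 1 ✓]
The check at q = 2 fails, so 56 generates a proper subgroup.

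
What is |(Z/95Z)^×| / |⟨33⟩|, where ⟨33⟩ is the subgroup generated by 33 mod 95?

2

Since 33 ∈ (Z/95Z)^×, its order divides φ(95) = φ(5·19) = (5−1)·(19−1) = 4·18 = 72 = 2^3 · 3^2.
Divisors of 72: 1, 2, 3, 4, 6, 8, 9, 12, 18, 24, 36, 72.
Compute 33^d (mod 95) for the divisors d until we hit 1:
33^1 ≡ 33 (mod 95)
33^2 ≡ 44 (mod 95)
33^3 ≡ 27 (mod 95)
33^4 ≡ 36 (mod 95)
33^6 ≡ 64 (mod 95)
33^8 ≡ 61 (mod 95)
33^9 ≡ 18 (mod 95)
33^12 ≡ 11 (mod 95)
33^18 ≡ 39 (mod 95)
33^24 ≡ 26 (mod 95)
33^36 ≡ 1 (mod 95) ✓
So ord_95(33) = 36, hence |⟨33⟩| = 36.
The index is φ(95) / ord(33) = 72 / 36 = 2.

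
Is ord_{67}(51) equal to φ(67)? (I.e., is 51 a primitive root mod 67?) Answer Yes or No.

φ(67) = 67 − 1 = 66 = 2 · 3 · 11.
An element g generates (Z/67Z)^× iff g^(66/q) ≢ 1 (mod 67) for each prime q ∈ {2, 3, 11}.
51^33 ≡ 66 (mod 67)  [q = 2: ≢ 1 ✓]
51^22 ≡ 37 (mod 67)  [q = 3: ≢ 1 ✓]
51^6 ≡ 14 (mod 67)  [q = 11: ≢ 1 ✓]
All checks pass, so 51 has order 66 and is a primitive root modulo 67.

Yes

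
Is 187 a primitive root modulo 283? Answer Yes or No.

φ(283) = 283 − 1 = 282 = 2 · 3 · 47.
It suffices to check that the order of 187 is not a proper divisor of 282: compute 187^(282/q) for q ∈ {2, 3, 47}.
187^141 ≡ 282 (mod 283)  [q = 2: ≢ 1 ✓]
187^94 ≡ 238 (mod 283)  [q = 3: ≢ 1 ✓]
187^6 ≡ 141 (mod 283)  [q = 47: ≢ 1 ✓]
All checks pass, so 187 has order 282 and is a primitive root modulo 283.

Yes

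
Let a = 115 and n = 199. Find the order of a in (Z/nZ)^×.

99

By Lagrange's theorem, ord_199(115) divides φ(199) = 199 − 1 = 198 = 2 · 3^2 · 11.
Divisors of 198: 1, 2, 3, 6, 9, 11, 18, 22, 33, 66, 99, 198.
Test each divisor d:
115^1 ≡ 115
115^2 ≡ 91
115^3 ≡ 117
115^6 ≡ 157
115^9 ≡ 61
115^11 ≡ 178
115^18 ≡ 139
115^22 ≡ 43
115^33 ≡ 92
115^66 ≡ 106
115^99 ≡ 1
Hence ord(115) = 99.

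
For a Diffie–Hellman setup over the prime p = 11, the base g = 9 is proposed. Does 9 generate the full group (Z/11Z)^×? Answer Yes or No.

No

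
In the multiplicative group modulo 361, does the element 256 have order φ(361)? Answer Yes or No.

No

φ(361) = φ(19^2) = 19·(19−1) = 342 = 2 · 3^2 · 19.
Test 256^(342/q) mod 361 for each prime factor q of 342:
256^171 ≡ 1 (mod 361)  [q = 2: ≡ 1 ✗]
256^114 ≡ 68 (mod 361)  [q = 3: ≢ 1 ✓]
256^18 ≡ 96 (mod 361)  [q = 19: ≢ 1 ✓]
Since 256^171 ≡ 1, the order of 256 divides 171 < 342, so 256 is not a primitive root.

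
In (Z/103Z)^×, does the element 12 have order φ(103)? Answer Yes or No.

Yes

φ(103) = 103 − 1 = 102 = 2 · 3 · 17.
An element g generates (Z/103Z)^× iff g^(102/q) ≢ 1 (mod 103) for each prime q ∈ {2, 3, 17}.
12^51 ≡ 102 (mod 103)  [q = 2: ≢ 1 ✓]
12^34 ≡ 56 (mod 103)  [q = 3: ≢ 1 ✓]
12^6 ≡ 14 (mod 103)  [q = 17: ≢ 1 ✓]
All checks pass, so 12 has order 102 and is a primitive root modulo 103.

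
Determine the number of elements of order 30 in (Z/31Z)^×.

φ(31) = 31 − 1 = 30 = 2 · 3 · 5.
Since (Z/31Z)^× is cyclic of order 30, the number of elements of order d is φ(d) when d | 30 and 0 otherwise.
30 = 2 · 3 · 5 divides 30, and φ(30) = 8.

8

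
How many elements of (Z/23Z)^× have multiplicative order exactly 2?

1

φ(23) = 23 − 1 = 22 = 2 · 11.
In a cyclic group of order 22, there are φ(d) elements of order d for each divisor d of 22, and zero for non-divisors.
2 | 22, and φ(2) = 2 − 1 = 1.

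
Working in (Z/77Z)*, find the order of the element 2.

30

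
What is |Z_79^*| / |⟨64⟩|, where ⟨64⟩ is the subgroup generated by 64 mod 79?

6

Since 64 ∈ (Z/79Z)^×, its order divides φ(79) = 79 − 1 = 78 = 2 · 3 · 13.
Divisors of 78: 1, 2, 3, 6, 13, 26, 39, 78.
Test each divisor d:
64^1 ≡ 64
64^2 ≡ 67
64^3 ≡ 22
64^6 ≡ 10
64^13 ≡ 1
Thus |⟨64⟩| = ord(64) = 13.
The index is φ(79) / ord(64) = 78 / 13 = 6.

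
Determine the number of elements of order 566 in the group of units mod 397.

0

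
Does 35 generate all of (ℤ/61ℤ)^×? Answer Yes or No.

Yes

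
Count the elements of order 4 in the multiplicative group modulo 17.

φ(17) = 17 − 1 = 16 = 2^4.
(Z/17Z)^× is cyclic (|G| = 16); a cyclic group of order m has exactly φ(d) elements of each order d | m, and none otherwise.
4 = 2^2 divides 16, and φ(4) = 2.

2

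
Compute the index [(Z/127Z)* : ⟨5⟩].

3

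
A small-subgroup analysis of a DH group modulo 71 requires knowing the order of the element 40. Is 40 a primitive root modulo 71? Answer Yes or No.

No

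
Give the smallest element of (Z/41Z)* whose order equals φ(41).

φ(41) = 41 − 1 = 40 = 2^3 · 5.
g is a primitive root iff g^(40/q) ≢ 1 (mod 41) for each prime q ∈ {2, 5}.
g = 2: 2^20 ≡ 1 — hits 1, so not a primitive root.
g = 3: 3^20 ≡ 40; 3^8 ≡ 1 — hits 1, so not a primitive root.
g = 4: 4^20 ≡ 1 — hits 1, so not a primitive root.
g = 5: 5^20 ≡ 1 — hits 1, so not a primitive root.
g = 6: 6^20 ≡ 40; 6^8 ≡ 10 — none is 1, so 6 is a primitive root.
The smallest primitive root modulo 41 is 6.

6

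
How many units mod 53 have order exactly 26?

φ(53) = 53 − 1 = 52 = 2^2 · 13.
In a cyclic group of order 52, there are φ(d) elements of order d for each divisor d of 52, and zero for non-divisors.
26 = 2 · 13 divides 52, and φ(26) = 12.

12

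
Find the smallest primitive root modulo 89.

3

φ(89) = 89 − 1 = 88 = 2^3 · 11.
Test candidates g = 2, 3, … against the prime factors q ∈ {2, 11} of φ(89): g is a generator iff g^(88/q) ≢ 1 for every such q.
g = 2: 2^44 ≡ 1 — hits 1, so not a primitive root.
g = 3: 3^44 ≡ 88; 3^8 ≡ 64 — none is 1, so 3 is a primitive root.
Hence the least primitive root of 89 is 3.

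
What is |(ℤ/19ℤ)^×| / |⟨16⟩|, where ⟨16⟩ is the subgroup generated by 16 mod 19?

2

ord(16) | φ(19) = 19 − 1 = 18 = 2 · 3^2.
Divisors of 18: 1, 2, 3, 6, 9, 18.
Evaluate successive powers at the divisors of 18:
16^1 ≡ 16 (mod 19)
16^2 ≡ 9 (mod 19)
16^3 ≡ 11 (mod 19)
16^6 ≡ 7 (mod 19)
16^9 ≡ 1 (mod 19) ✓
So ord_19(16) = 9, hence |⟨16⟩| = 9.
[(Z/19Z)^× : ⟨16⟩] = 18/9 = 2.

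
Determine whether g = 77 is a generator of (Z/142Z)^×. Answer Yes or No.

No

φ(142) = φ(2)·φ(71) = 1·70 = 70 = 2 · 5 · 7.
Test 77^(70/q) mod 142 for each prime factor q of 70:
77^35 ≡ 1 (mod 142)  [q = 2: ≡ 1 ✗]
77^14 ≡ 5 (mod 142)  [q = 5: ≢ 1 ✓]
77^10 ≡ 91 (mod 142)  [q = 7: ≢ 1 ✓]
Since 77^35 ≡ 1, the order of 77 divides 35 < 70, so 77 is not a primitive root.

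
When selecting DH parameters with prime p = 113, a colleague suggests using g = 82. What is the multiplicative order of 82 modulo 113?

By Lagrange's theorem, ord_113(82) divides φ(113) = 113 − 1 = 112 = 2^4 · 7.
Divisors of 112: 1, 2, 4, 7, 8, 14, 16, 28, 56, 112.
Test each divisor d:
82^1 ≡ 82
82^2 ≡ 57
82^4 ≡ 85
82^7 ≡ 95
82^8 ≡ 106
82^14 ≡ 98
82^16 ≡ 49
82^28 ≡ 112
82^56 ≡ 1
So ord_113(82) = 56.

56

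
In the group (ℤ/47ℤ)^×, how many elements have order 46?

22

φ(47) = 47 − 1 = 46 = 2 · 23.
(Z/47Z)^× is cyclic (|G| = 46); a cyclic group of order m has exactly φ(d) elements of each order d | m, and none otherwise.
46 = 2 · 23 divides 46, and φ(46) = 22.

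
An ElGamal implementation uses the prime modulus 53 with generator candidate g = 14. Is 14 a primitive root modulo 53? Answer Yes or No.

Yes

φ(53) = 53 − 1 = 52 = 2^2 · 13.
It suffices to check that the order of 14 is not a proper divisor of 52: compute 14^(52/q) for q ∈ {2, 13}.
14^26 ≡ 52 (mod 53)  [q = 2: ≢ 1 ✓]
14^4 ≡ 44 (mod 53)  [q = 13: ≢ 1 ✓]
Every test exponent gives a nontrivial residue, hence 14 generates the full group.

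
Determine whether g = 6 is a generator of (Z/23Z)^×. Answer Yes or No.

No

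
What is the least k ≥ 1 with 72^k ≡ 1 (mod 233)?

Since 72 ∈ (Z/233Z)^×, its order divides φ(233) = 233 − 1 = 232 = 2^3 · 29.
Divisors of 232: 1, 2, 4, 8, 29, 58, 116, 232.
Test each divisor d:
72^1 ≡ 72 (mod 233)
72^2 ≡ 58 (mod 233)
72^4 ≡ 102 (mod 233)
72^8 ≡ 152 (mod 233)
72^29 ≡ 144 (mod 233)
72^58 ≡ 232 (mod 233)
72^116 ≡ 1 (mod 233) ✓
Hence ord(72) = 116.

116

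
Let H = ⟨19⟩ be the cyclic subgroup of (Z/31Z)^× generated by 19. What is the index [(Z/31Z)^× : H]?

2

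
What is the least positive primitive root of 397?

5

φ(397) = 397 − 1 = 396 = 2^2 · 3^2 · 11.
Test candidates g = 2, 3, … against the prime factors q ∈ {2, 3, 11} of φ(397): g is a generator iff g^(396/q) ≢ 1 for every such q.
g = 2: 2^198 ≡ 396; 2^132 ≡ 1 — hits 1, so not a primitive root.
g = 3: 3^198 ≡ 1 — hits 1, so not a primitive root.
g = 4: 4^198 ≡ 1 — hits 1, so not a primitive root.
g = 5: 5^198 ≡ 396; 5^132 ≡ 362; 5^36 ≡ 290 — none is 1, so 5 is a primitive root.
The smallest primitive root modulo 397 is 5.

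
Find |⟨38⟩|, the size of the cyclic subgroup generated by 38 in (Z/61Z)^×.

The order of 38 must divide φ(61) = 61 − 1 = 60 = 2^2 · 3 · 5.
Divisors of 60: 1, 2, 3, 4, 5, 6, 10, 12, 15, 20, 30, 60.
Check 38^d mod 61 for each divisor in increasing order:
38^1 ≡ 38
38^2 ≡ 41
38^3 ≡ 33
38^4 ≡ 34
38^5 ≡ 11
38^6 ≡ 52
38^10 ≡ 60
38^12 ≡ 20
38^15 ≡ 50
38^20 ≡ 1
So ord_61(38) = 20.

20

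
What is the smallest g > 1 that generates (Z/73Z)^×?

5

φ(73) = 73 − 1 = 72 = 2^3 · 3^2.
Test candidates g = 2, 3, … against the prime factors q ∈ {2, 3} of φ(73): g is a generator iff g^(72/q) ≢ 1 for every such q.
g = 2: 2^36 ≡ 1 — hits 1, so not a primitive root.
g = 3: 3^36 ≡ 1 — hits 1, so not a primitive root.
g = 4: 4^36 ≡ 1 — hits 1, so not a primitive root.
g = 5: 5^36 ≡ 72; 5^24 ≡ 8 — none is 1, so 5 is a primitive root.
So 5 is the smallest generator of (Z/73Z)^×.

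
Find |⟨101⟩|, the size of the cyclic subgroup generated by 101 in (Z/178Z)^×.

The order of 101 must divide φ(178) = φ(2)·φ(89) = 1·88 = 88 = 2^3 · 11.
Divisors of 88: 1, 2, 4, 8, 11, 22, 44, 88.
Check 101^d mod 178 for each divisor in increasing order:
101^1 ≡ 101 (mod 178)
101^2 ≡ 55 (mod 178)
101^4 ≡ 177 (mod 178)
101^8 ≡ 1 (mod 178) ✓
Hence ord(101) = 8.

8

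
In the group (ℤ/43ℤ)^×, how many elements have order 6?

2

φ(43) = 43 − 1 = 42 = 2 · 3 · 7.
Since (Z/43Z)^× is cyclic of order 42, the number of elements of order d is φ(d) when d | 42 and 0 otherwise.
6 = 2 · 3 divides 42, and φ(6) = 2.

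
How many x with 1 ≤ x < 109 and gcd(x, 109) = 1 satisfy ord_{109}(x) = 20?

φ(109) = 109 − 1 = 108 = 2^2 · 3^3.
Since (Z/109Z)^× is cyclic of order 108, the number of elements of order d is φ(d) when d | 108 and 0 otherwise.
20 does not divide 108, so no element of (Z/109Z)^× has order 20.

0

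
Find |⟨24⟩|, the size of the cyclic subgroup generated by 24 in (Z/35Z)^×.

6

By Lagrange's theorem, ord_35(24) divides φ(35) = φ(5·7) = (5−1)·(7−1) = 4·6 = 24 = 2^3 · 3.
Divisors of 24: 1, 2, 3, 4, 6, 8, 12, 24.
Check 24^d mod 35 for each divisor in increasing order:
24^1 ≡ 24 (mod 35)
24^2 ≡ 16 (mod 35)
24^3 ≡ 34 (mod 35)
24^4 ≡ 11 (mod 35)
24^6 ≡ 1 (mod 35) ✓
Therefore the multiplicative order of 24 modulo 35 is 6.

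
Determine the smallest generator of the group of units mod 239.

φ(239) = 239 − 1 = 238 = 2 · 7 · 17.
Test candidates g = 2, 3, … against the prime factors q ∈ {2, 7, 17} of φ(239): g is a generator iff g^(238/q) ≢ 1 for every such q.
g = 2: 2^119 ≡ 1 — hits 1, so not a primitive root.
g = 3: 3^119 ≡ 1 — hits 1, so not a primitive root.
g = 4: 4^119 ≡ 1 — hits 1, so not a primitive root.
g = 5: 5^119 ≡ 1 — hits 1, so not a primitive root.
g = 6: 6^119 ≡ 1 — hits 1, so not a primitive root.
g = 7: 7^119 ≡ 238; 7^34 ≡ 24; 7^14 ≡ 211 — none is 1, so 7 is a primitive root.
The smallest primitive root modulo 239 is 7.

7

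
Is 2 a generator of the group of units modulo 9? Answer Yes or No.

Yes

φ(9) = φ(3^2) = 3·(3−1) = 6 = 2 · 3.
2 is a primitive root mod 9 iff 2^(φ(9)/q) ≢ 1 for every prime q | φ(9), i.e. q ∈ {2, 3}.
2^3 ≡ 8 (mod 9)  [q = 2: ≢ 1 ✓]
2^2 ≡ 4 (mod 9)  [q = 3: ≢ 1 ✓]
All checks pass, so 2 has order 6 and is a primitive root modulo 9.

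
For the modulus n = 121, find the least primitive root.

φ(121) = φ(11^2) = 11·(11−1) = 110 = 2 · 5 · 11.
Test candidates g = 2, 3, … against the prime factors q ∈ {2, 5, 11} of φ(121): g is a generator iff g^(110/q) ≢ 1 for every such q.
g = 2: 2^55 ≡ 120; 2^22 ≡ 81; 2^10 ≡ 56 — none is 1, so 2 is a primitive root.
Hence the least primitive root of 121 is 2.

2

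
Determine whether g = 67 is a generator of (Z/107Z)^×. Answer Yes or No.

Yes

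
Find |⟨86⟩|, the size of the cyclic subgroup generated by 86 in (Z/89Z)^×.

88

Since 86 ∈ (Z/89Z)^×, its order divides φ(89) = 89 − 1 = 88 = 2^3 · 11.
Divisors of 88: 1, 2, 4, 8, 11, 22, 44, 88.
Evaluate successive powers at the divisors of 88:
86^1 ≡ 86
86^2 ≡ 9
86^4 ≡ 81
86^8 ≡ 64
86^11 ≡ 52
86^22 ≡ 34
86^44 ≡ 88
86^88 ≡ 1
Therefore the multiplicative order of 86 modulo 89 is 88.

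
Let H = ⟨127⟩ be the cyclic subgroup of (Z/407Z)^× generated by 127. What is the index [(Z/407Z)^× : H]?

4

Since 127 ∈ (Z/407Z)^×, its order divides φ(407) = φ(11·37) = (11−1)·(37−1) = 10·36 = 360 = 2^3 · 3^2 · 5.
Divisors of 360: 1, 2, 3, 4, 5, 6, 8, 9, 10, 12, 15, 18, 20, 24, 30, 36, 40, 45, 60, 72, 90, 120, 180, 360.
Check 127^d mod 407 for each divisor in increasing order:
127^1 ≡ 127
127^2 ≡ 256
127^3 ≡ 359
127^4 ≡ 9
127^5 ≡ 329
127^6 ≡ 269
127^8 ≡ 81
127^9 ≡ 112
127^10 ≡ 386
127^12 ≡ 322
127^15 ≡ 10
127^18 ≡ 334
127^20 ≡ 34
127^24 ≡ 306
127^30 ≡ 100
127^36 ≡ 38
127^40 ≡ 342
127^45 ≡ 186
127^60 ≡ 232
127^72 ≡ 223
127^90 ≡ 1
Thus |⟨127⟩| = ord(127) = 90.
Index = |(Z/407Z)^×| / |⟨127⟩| = 360 / 90 = 4.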